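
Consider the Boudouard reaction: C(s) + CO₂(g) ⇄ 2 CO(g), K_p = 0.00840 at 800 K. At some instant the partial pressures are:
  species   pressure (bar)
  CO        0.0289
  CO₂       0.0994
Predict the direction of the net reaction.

(C is a pure solid — omitted from Q_p.)
Q_p = P(CO)² / P(CO₂) = (0.0289)² / (0.0994) = 0.00840
Q_p = 0.00840 = K_p, so the system is already at equilibrium.

no net change (already at equilibrium)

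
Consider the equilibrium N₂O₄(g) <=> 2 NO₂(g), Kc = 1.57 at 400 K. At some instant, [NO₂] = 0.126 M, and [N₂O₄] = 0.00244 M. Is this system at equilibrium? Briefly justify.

Qc = [NO₂]² / [N₂O₄] = (0.126)² / (0.00244) = 6.51
Qc = 6.51 > Kc = 1.57: net reverse reaction.

no; Q > K, reaction proceeds in reverse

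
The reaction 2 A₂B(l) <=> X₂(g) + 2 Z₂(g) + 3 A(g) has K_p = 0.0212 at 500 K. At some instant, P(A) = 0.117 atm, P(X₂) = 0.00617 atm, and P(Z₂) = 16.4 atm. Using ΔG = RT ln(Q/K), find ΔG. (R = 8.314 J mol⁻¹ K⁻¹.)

(A₂B is a pure liquid — omitted from Q_p.)
Q_p = P(X₂)·P(Z₂)²·P(A)³ = (0.00617)·(16.4)²·(0.117)³ = 0.00266
ΔG = RT ln(Q_p/K_p) = (8.314 J mol⁻¹ K⁻¹)(500 K) × ln(0.00266/0.0212)
   = (4.157 kJ/mol)(-2.076) = -8.63 kJ/mol
ΔG < 0, so the forward reaction is spontaneous (proceeds forward).

ΔG = -8.63 kJ/mol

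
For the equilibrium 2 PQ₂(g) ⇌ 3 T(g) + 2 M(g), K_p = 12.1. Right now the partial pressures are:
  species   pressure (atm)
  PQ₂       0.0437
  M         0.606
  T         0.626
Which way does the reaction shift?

toward reactants

Q_p = P(T)³·P(M)² / P(PQ₂)² = (0.626)³·(0.606)² / (0.0437)² = 47.2
Q_p = 47.2 > K_p = 12.1, so the reverse reaction proceeds.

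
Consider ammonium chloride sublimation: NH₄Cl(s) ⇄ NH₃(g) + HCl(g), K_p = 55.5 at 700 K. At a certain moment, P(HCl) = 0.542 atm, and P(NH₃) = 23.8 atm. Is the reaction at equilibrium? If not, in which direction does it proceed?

in the forward direction

(NH₄Cl is a pure solid — omitted from Q_p.)
Q_p = P(NH₃)·P(HCl) = (23.8)·(0.542) = 12.9
Q_p = 12.9 < K_p = 55.5, so the forward reaction proceeds.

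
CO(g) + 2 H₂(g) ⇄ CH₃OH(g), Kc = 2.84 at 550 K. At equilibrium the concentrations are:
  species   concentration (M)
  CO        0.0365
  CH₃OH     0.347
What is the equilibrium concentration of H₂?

At equilibrium, Kc = [CH₃OH] / ([CO]·[H₂]²) = 2.84.
(0.347) / ((0.0365)·([H₂])²) = 2.84
[H₂]² = 3.35 ⇒ [H₂] = 1.83 M

[H₂] = 1.83 M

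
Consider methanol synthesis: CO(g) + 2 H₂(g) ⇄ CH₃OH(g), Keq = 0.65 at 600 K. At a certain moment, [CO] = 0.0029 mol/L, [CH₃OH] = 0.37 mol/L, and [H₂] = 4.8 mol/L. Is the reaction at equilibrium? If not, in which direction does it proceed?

Q = [CH₃OH] / ([CO]·[H₂]²) = (0.37) / ((0.0029)·(4.8)²) = 5.5
Q = 5.5 > Keq = 0.65, so the reverse reaction proceeds.

toward reactants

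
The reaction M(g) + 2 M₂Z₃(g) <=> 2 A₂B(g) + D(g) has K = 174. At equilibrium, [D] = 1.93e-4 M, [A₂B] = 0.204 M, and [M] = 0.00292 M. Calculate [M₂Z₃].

[M₂Z₃] = 0.00398 M

At equilibrium, K = [A₂B]²·[D] / ([M]·[M₂Z₃]²) = 174.
(0.204)²·(1.93e-4) / ((0.00292)·([M₂Z₃])²) = 174
[M₂Z₃]² = 1.58e-5 ⇒ [M₂Z₃] = 0.00398 M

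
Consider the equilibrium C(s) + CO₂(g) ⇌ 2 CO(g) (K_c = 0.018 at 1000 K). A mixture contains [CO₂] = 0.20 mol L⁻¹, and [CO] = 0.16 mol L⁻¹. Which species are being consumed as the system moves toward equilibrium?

(C is a pure solid — omitted from Q_c.)
Q_c = [CO]² / [CO₂] = (0.16)² / (0.20) = 0.13
Q_c = 0.13 > K_c = 0.018: net reverse reaction.

CO (products)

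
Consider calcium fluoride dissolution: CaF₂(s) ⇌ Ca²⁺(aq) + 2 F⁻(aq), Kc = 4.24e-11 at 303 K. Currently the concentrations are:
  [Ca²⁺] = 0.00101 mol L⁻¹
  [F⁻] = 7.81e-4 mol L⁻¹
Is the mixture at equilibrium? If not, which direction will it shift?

no; Q > K, reaction proceeds in reverse

(CaF₂ is a pure solid — omitted from Qc.)
Qc = [Ca²⁺]·[F⁻]² = (0.00101)·(7.81e-4)² = 6.16e-10
Qc = 6.16e-10 > Kc = 4.24e-11: net reverse reaction.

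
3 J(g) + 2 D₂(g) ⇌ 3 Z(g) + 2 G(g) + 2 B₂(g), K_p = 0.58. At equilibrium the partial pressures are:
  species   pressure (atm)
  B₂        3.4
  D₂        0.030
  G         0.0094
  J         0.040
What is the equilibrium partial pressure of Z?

P(Z) = 0.032 atm

At equilibrium, K_p = P(Z)³·P(G)²·P(B₂)² / (P(J)³·P(D₂)²) = 0.58.
(P(Z))³·(0.0094)²·(3.4)² / ((0.040)³·(0.030)²) = 0.58
P(Z)³ = 3.27×10⁻⁵ ⇒ P(Z) = 0.032 atm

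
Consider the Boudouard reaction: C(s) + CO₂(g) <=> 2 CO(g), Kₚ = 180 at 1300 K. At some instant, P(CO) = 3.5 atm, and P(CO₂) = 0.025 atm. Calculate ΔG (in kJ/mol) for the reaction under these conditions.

(C is a pure solid — omitted from Qₚ.)
Qₚ = P(CO)² / P(CO₂) = (3.5)² / (0.025) = 490
ΔG = RT ln(Qₚ/Kₚ) = (8.314 J mol⁻¹ K⁻¹)(1300 K) × ln(490/180)
   = (10.81 kJ/mol)(1.001) = 10.8 kJ/mol
ΔG > 0, so the forward reaction is non-spontaneous (proceeds in reverse).

ΔG = 10.8 kJ/mol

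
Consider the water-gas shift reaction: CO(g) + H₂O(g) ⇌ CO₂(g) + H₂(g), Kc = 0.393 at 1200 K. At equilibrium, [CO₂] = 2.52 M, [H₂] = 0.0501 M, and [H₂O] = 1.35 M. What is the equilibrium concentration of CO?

At equilibrium, Kc = [CO₂]·[H₂] / ([CO]·[H₂O]) = 0.393.
(2.52)·(0.0501) / (([CO])·(1.35)) = 0.393
[CO] = 0.238 M

[CO] = 0.238 M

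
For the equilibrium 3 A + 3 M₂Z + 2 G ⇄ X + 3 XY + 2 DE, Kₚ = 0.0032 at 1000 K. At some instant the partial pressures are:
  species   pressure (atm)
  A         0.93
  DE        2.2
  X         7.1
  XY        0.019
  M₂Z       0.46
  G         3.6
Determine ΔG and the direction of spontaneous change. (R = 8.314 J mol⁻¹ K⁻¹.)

Qₚ = P(X)·P(XY)³·P(DE)² / (P(A)³·P(M₂Z)³·P(G)²) = (7.1)·(0.019)³·(2.2)² / ((0.93)³·(0.46)³·(3.6)²) = 2.32×10⁻⁴
ΔG = RT ln(Qₚ/Kₚ) = (8.314 J mol⁻¹ K⁻¹)(1000 K) × ln(2.32×10⁻⁴/0.0032)
   = (8.314 kJ/mol)(-2.624) = -21.8 kJ/mol
ΔG < 0, so the forward reaction is spontaneous (proceeds forward).

ΔG = -21.8 kJ/mol; the forward reaction is spontaneous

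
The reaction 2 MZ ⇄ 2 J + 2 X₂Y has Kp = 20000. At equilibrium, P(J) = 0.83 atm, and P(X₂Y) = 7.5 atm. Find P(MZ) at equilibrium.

P(MZ) = 0.044 atm

At equilibrium, Kp = P(J)²·P(X₂Y)² / P(MZ)² = 20000.
(0.83)²·(7.5)² / (P(MZ))² = 20000
P(MZ)² = 0.00194 ⇒ P(MZ) = 0.044 atm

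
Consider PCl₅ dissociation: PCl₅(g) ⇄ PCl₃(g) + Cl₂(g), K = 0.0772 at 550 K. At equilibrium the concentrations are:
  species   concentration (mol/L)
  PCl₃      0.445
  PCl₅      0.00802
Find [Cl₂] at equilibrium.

At equilibrium, K = [PCl₃]·[Cl₂] / [PCl₅] = 0.0772.
(0.445)·([Cl₂]) / (0.00802) = 0.0772
[Cl₂] = 0.00139 mol/L

[Cl₂] = 0.00139 mol/L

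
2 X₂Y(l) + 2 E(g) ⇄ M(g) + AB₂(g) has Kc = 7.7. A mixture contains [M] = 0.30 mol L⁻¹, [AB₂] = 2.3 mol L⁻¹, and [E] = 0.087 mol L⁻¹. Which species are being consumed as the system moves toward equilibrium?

M, AB₂ (products)

(X₂Y is a pure liquid — omitted from Qc.)
Qc = [M]·[AB₂] / [E]² = (0.30)·(2.3) / (0.087)² = 91
Qc = 91 > Kc = 7.7: net reverse reaction.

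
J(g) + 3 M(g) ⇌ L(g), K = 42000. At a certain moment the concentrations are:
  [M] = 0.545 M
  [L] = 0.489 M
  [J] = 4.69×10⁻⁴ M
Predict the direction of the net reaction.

to the right

Q = [L] / ([J]·[M]³) = (0.489) / ((4.69×10⁻⁴)·(0.545)³) = 6440
Q = 6440 < K = 42000, so the forward reaction proceeds.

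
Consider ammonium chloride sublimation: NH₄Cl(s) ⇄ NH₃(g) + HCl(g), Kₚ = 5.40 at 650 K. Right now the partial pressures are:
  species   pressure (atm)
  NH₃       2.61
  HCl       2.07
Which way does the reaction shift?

(NH₄Cl is a pure solid — omitted from Qₚ.)
Qₚ = P(NH₃)·P(HCl) = (2.61)·(2.07) = 5.40
Qₚ = 5.40 = Kₚ, so the system is already at equilibrium.

at equilibrium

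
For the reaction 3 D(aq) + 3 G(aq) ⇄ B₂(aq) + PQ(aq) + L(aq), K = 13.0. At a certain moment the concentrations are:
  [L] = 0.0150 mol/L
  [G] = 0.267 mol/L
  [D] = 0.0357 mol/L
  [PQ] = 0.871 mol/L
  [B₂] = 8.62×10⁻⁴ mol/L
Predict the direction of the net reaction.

Q = [B₂]·[PQ]·[L] / ([D]³·[G]³) = (8.62×10⁻⁴)·(0.871)·(0.0150) / ((0.0357)³·(0.267)³) = 13.0
Q = 13.0 = K, so the system is already at equilibrium.

no net change (already at equilibrium)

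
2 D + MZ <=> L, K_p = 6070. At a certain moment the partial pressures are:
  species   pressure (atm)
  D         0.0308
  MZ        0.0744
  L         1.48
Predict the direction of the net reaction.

Q_p = P(L) / (P(D)²·P(MZ)) = (1.48) / ((0.0308)²·(0.0744)) = 21000
Q_p = 21000 > K_p = 6070, so the reverse reaction proceeds.

in the reverse direction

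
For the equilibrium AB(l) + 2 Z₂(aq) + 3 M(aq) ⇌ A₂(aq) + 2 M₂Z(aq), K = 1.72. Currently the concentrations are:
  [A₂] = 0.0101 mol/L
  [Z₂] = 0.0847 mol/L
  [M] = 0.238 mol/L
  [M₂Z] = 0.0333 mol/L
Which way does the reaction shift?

forward (toward products)

(AB is a pure liquid — omitted from Q.)
Q = [A₂]·[M₂Z]² / ([Z₂]²·[M]³) = (0.0101)·(0.0333)² / ((0.0847)²·(0.238)³) = 0.116
Q = 0.116 < K = 1.72, so the forward reaction proceeds.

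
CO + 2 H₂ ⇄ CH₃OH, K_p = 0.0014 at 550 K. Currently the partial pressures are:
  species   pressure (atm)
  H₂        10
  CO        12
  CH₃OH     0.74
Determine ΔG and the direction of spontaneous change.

Q_p = P(CH₃OH) / (P(CO)·P(H₂)²) = (0.74) / ((12)·(10)²) = 6.17×10⁻⁴
ΔG = RT ln(Q_p/K_p) = (8.314 J mol⁻¹ K⁻¹)(550 K) × ln(6.17×10⁻⁴/0.0014)
   = (4.573 kJ/mol)(-0.8194) = -3.75 kJ/mol
ΔG < 0, so the forward reaction is spontaneous (proceeds forward).

ΔG = -3.75 kJ/mol; the forward reaction is spontaneous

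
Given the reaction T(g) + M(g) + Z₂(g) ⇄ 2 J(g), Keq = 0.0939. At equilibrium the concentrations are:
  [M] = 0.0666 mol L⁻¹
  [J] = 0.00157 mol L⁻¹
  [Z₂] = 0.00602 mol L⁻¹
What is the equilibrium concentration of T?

At equilibrium, Keq = [J]² / ([T]·[M]·[Z₂]) = 0.0939.
(0.00157)² / (([T])·(0.0666)·(0.00602)) = 0.0939
[T] = 0.0655 mol L⁻¹

[T] = 0.0655 mol L⁻¹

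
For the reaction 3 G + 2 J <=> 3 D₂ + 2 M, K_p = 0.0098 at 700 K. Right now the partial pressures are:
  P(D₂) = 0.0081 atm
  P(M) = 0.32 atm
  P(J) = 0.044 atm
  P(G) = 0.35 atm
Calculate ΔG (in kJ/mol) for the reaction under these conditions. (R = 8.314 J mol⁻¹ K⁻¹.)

ΔG = -15.7 kJ/mol

Q_p = P(D₂)³·P(M)² / (P(G)³·P(J)²) = (0.0081)³·(0.32)² / ((0.35)³·(0.044)²) = 6.56×10⁻⁴
ΔG = RT ln(Q_p/K_p) = (8.314 J mol⁻¹ K⁻¹)(700 K) × ln(6.56×10⁻⁴/0.0098)
   = (5.820 kJ/mol)(-2.704) = -15.7 kJ/mol
ΔG < 0, so the forward reaction is spontaneous (proceeds forward).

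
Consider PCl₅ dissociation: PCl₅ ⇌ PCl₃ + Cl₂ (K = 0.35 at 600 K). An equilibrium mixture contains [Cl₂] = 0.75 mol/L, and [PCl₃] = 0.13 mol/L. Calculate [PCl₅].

At equilibrium, K = [PCl₃]·[Cl₂] / [PCl₅] = 0.35.
(0.13)·(0.75) / ([PCl₅]) = 0.35
[PCl₅] = 0.279 = 0.28 mol/L

[PCl₅] = 0.28 mol/L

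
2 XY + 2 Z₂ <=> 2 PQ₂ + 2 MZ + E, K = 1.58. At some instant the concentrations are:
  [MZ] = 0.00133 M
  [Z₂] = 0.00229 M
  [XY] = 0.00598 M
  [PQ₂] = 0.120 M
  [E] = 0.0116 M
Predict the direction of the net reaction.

Q = [PQ₂]²·[MZ]²·[E] / ([XY]²·[Z₂]²) = (0.120)²·(0.00133)²·(0.0116) / ((0.00598)²·(0.00229)²) = 1.58
Q = 1.58 = K, so the system is already at equilibrium.

neither direction; the system is at equilibrium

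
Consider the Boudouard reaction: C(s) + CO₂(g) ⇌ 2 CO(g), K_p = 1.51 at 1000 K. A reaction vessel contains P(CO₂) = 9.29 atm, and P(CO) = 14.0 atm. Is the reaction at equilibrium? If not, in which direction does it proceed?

(C is a pure solid — omitted from Q_p.)
Q_p = P(CO)² / P(CO₂) = (14.0)² / (9.29) = 21.1
Q_p = 21.1 > K_p = 1.51, so the reverse reaction proceeds.

reverse (toward reactants)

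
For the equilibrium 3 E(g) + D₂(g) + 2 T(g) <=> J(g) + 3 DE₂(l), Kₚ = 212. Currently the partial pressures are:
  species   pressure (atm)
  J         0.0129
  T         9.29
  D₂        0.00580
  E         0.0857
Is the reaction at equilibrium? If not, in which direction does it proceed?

to the right

(DE₂ is a pure liquid — omitted from Qₚ.)
Qₚ = P(J) / (P(E)³·P(D₂)·P(T)²) = (0.0129) / ((0.0857)³·(0.00580)·(9.29)²) = 40.9
Qₚ = 40.9 < Kₚ = 212, so the forward reaction proceeds.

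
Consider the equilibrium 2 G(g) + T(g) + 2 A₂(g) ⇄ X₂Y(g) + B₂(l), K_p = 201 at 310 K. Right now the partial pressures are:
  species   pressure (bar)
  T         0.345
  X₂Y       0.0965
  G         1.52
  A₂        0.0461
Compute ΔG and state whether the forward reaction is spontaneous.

ΔG = -3.25 kJ/mol; the forward reaction is spontaneous

(B₂ is a pure liquid — omitted from Q_p.)
Q_p = P(X₂Y) / (P(G)²·P(T)·P(A₂)²) = (0.0965) / ((1.52)²·(0.345)·(0.0461)²) = 57.0
ΔG = RT ln(Q_p/K_p) = (8.314 J mol⁻¹ K⁻¹)(310 K) × ln(57.0/201)
   = (2.577 kJ/mol)(-1.260) = -3.25 kJ/mol
ΔG < 0, so the forward reaction is spontaneous (proceeds forward).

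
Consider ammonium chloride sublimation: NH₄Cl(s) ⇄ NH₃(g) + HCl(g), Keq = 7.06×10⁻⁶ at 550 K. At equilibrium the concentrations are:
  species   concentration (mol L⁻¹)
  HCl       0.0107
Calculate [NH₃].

[NH₃] = 6.60×10⁻⁴ mol L⁻¹

(NH₄Cl is a pure solid — omitted from Keq.)
At equilibrium, Keq = [NH₃]·[HCl] = 7.06×10⁻⁶.
([NH₃])·(0.0107) = 7.06×10⁻⁶
[NH₃] = 6.60×10⁻⁴ mol L⁻¹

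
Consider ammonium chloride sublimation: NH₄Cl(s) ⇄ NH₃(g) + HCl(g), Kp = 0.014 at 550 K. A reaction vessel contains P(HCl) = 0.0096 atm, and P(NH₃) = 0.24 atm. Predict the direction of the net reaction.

forward (toward products)

(NH₄Cl is a pure solid — omitted from Qp.)
Qp = P(NH₃)·P(HCl) = (0.24)·(0.0096) = 0.0023
Qp = 0.0023 < Kp = 0.014, so the forward reaction proceeds.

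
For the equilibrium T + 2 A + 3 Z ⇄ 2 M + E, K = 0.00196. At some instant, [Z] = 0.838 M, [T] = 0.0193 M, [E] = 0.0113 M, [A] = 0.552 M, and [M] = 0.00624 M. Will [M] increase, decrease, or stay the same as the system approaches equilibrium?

Q = [M]²·[E] / ([T]·[A]²·[Z]³) = (0.00624)²·(0.0113) / ((0.0193)·(0.552)²·(0.838)³) = 1.27×10⁻⁴
Q = 1.27×10⁻⁴ < K = 0.00196: net forward reaction.
M is a product, so it increases.

increase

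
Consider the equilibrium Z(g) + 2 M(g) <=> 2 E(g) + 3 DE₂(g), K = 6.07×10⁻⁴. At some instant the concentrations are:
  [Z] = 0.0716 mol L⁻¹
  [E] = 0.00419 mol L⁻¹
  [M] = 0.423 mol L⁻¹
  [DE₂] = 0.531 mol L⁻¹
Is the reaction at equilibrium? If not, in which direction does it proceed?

forward (toward products)

Q = [E]²·[DE₂]³ / ([Z]·[M]²) = (0.00419)²·(0.531)³ / ((0.0716)·(0.423)²) = 2.05×10⁻⁴
Q = 2.05×10⁻⁴ < K = 6.07×10⁻⁴, so the forward reaction proceeds.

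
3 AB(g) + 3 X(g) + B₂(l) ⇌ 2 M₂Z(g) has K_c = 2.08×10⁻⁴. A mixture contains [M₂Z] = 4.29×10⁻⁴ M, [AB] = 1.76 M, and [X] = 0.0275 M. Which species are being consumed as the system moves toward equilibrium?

(B₂ is a pure liquid — omitted from Q_c.)
Q_c = [M₂Z]² / ([AB]³·[X]³) = (4.29×10⁻⁴)² / ((1.76)³·(0.0275)³) = 0.00162
Q_c = 0.00162 > K_c = 2.08×10⁻⁴: net reverse reaction.

M₂Z (products)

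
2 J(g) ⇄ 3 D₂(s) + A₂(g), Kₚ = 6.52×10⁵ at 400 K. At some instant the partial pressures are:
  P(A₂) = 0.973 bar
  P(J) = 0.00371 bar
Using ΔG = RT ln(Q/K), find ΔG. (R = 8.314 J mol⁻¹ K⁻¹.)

ΔG = -7.39 kJ/mol

(D₂ is a pure solid — omitted from Qₚ.)
Qₚ = P(A₂) / P(J)² = (0.973) / (0.00371)² = 70700
ΔG = RT ln(Qₚ/Kₚ) = (8.314 J mol⁻¹ K⁻¹)(400 K) × ln(70700/6.52×10⁵)
   = (3.326 kJ/mol)(-2.222) = -7.39 kJ/mol
ΔG < 0, so the forward reaction is spontaneous (proceeds forward).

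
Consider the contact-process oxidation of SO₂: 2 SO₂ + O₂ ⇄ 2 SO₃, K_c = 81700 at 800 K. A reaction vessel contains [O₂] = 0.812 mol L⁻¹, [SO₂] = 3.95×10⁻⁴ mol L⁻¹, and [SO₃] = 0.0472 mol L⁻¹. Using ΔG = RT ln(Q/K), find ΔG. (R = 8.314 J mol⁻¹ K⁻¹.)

ΔG = -10.2 kJ/mol

Q_c = [SO₃]² / ([SO₂]²·[O₂]) = (0.0472)² / ((3.95×10⁻⁴)²·(0.812)) = 17600
ΔG = RT ln(Q_c/K_c) = (8.314 J mol⁻¹ K⁻¹)(800 K) × ln(17600/81700)
   = (6.651 kJ/mol)(-1.535) = -10.2 kJ/mol
ΔG < 0, so the forward reaction is spontaneous (proceeds forward).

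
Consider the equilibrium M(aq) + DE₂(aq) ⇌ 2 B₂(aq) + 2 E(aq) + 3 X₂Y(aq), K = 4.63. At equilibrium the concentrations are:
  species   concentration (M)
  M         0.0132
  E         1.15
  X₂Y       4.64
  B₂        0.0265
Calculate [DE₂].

[DE₂] = 1.52 M

At equilibrium, K = [B₂]²·[E]²·[X₂Y]³ / ([M]·[DE₂]) = 4.63.
(0.0265)²·(1.15)²·(4.64)³ / ((0.0132)·([DE₂])) = 4.63
[DE₂] = 1.52 M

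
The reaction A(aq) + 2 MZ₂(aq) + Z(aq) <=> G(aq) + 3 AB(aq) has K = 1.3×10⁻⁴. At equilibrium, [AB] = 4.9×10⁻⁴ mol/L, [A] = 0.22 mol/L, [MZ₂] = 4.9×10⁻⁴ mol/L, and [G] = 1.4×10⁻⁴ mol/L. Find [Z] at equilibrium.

At equilibrium, K = [G]·[AB]³ / ([A]·[MZ₂]²·[Z]) = 1.3×10⁻⁴.
(1.4×10⁻⁴)·(4.9×10⁻⁴)³ / ((0.22)·(4.9×10⁻⁴)²·([Z])) = 1.3×10⁻⁴
[Z] = 0.00240 = 0.0024 mol/L

[Z] = 0.0024 mol/L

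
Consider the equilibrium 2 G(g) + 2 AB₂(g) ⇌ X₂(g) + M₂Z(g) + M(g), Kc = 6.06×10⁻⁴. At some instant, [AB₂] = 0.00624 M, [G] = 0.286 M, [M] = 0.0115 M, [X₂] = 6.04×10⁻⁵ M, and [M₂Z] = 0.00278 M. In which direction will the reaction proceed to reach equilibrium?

no net change (already at equilibrium)

Qc = [X₂]·[M₂Z]·[M] / ([G]²·[AB₂]²) = (6.04×10⁻⁵)·(0.00278)·(0.0115) / ((0.286)²·(0.00624)²) = 6.06×10⁻⁴
Qc = 6.06×10⁻⁴ = Kc, so the system is already at equilibrium.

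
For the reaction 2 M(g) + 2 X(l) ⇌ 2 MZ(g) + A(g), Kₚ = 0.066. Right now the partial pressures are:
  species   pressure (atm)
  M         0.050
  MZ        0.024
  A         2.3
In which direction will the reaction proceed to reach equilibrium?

(X is a pure liquid — omitted from Qₚ.)
Qₚ = P(MZ)²·P(A) / P(M)² = (0.024)²·(2.3) / (0.050)² = 0.53
Qₚ = 0.53 > Kₚ = 0.066, so the reverse reaction proceeds.

in the reverse direction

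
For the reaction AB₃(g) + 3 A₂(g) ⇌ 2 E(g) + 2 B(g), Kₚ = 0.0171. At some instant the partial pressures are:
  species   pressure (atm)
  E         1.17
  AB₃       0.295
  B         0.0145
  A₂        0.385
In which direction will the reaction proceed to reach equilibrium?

at equilibrium

Qₚ = P(E)²·P(B)² / (P(AB₃)·P(A₂)³) = (1.17)²·(0.0145)² / ((0.295)·(0.385)³) = 0.0171
Qₚ = 0.0171 = Kₚ, so the system is already at equilibrium.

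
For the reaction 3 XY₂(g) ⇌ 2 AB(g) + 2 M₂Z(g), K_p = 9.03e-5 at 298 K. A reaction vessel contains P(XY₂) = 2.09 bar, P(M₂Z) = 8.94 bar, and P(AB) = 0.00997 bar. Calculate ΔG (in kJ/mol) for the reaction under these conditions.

Q_p = P(AB)²·P(M₂Z)² / P(XY₂)³ = (0.00997)²·(8.94)² / (2.09)³ = 8.70e-4
ΔG = RT ln(Q_p/K_p) = (8.314 J mol⁻¹ K⁻¹)(298 K) × ln(8.70e-4/9.03e-5)
   = (2.478 kJ/mol)(2.265) = 5.61 kJ/mol
ΔG > 0, so the forward reaction is non-spontaneous (proceeds in reverse).

ΔG = 5.61 kJ/mol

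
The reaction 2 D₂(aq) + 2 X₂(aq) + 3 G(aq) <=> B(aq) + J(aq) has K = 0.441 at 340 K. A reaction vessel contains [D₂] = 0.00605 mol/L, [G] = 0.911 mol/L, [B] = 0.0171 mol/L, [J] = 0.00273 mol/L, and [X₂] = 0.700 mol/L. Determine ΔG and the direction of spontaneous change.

Q = [B]·[J] / ([D₂]²·[X₂]²·[G]³) = (0.0171)·(0.00273) / ((0.00605)²·(0.700)²·(0.911)³) = 3.44
ΔG = RT ln(Q/K) = (8.314 J mol⁻¹ K⁻¹)(340 K) × ln(3.44/0.441)
   = (2.827 kJ/mol)(2.054) = 5.81 kJ/mol
ΔG > 0, so the forward reaction is non-spontaneous (proceeds in reverse).

ΔG = 5.81 kJ/mol; the forward reaction is non-spontaneous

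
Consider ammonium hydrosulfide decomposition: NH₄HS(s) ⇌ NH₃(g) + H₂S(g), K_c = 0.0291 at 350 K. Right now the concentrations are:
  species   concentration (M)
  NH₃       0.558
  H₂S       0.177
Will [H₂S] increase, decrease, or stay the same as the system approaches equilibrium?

decrease

(NH₄HS is a pure solid — omitted from Q_c.)
Q_c = [NH₃]·[H₂S] = (0.558)·(0.177) = 0.0988
Q_c = 0.0988 > K_c = 0.0291: net reverse reaction.
H₂S is a product, so it decreases.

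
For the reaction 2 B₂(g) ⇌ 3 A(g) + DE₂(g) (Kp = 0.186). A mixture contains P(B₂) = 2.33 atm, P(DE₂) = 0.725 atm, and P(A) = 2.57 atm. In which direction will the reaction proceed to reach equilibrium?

Qp = P(A)³·P(DE₂) / P(B₂)² = (2.57)³·(0.725) / (2.33)² = 2.27
Qp = 2.27 > Kp = 0.186, so the reverse reaction proceeds.

in the reverse direction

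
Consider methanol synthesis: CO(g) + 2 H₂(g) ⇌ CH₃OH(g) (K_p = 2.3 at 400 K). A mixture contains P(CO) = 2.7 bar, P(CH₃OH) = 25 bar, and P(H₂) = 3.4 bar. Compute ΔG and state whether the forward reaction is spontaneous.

Q_p = P(CH₃OH) / (P(CO)·P(H₂)²) = (25) / ((2.7)·(3.4)²) = 0.801
ΔG = RT ln(Q_p/K_p) = (8.314 J mol⁻¹ K⁻¹)(400 K) × ln(0.801/2.3)
   = (3.326 kJ/mol)(-1.055) = -3.51 kJ/mol
ΔG < 0, so the forward reaction is spontaneous (proceeds forward).

ΔG = -3.51 kJ/mol; the forward reaction is spontaneous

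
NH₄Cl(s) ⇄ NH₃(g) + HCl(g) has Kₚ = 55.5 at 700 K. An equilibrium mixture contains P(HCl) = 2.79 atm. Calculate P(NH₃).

P(NH₃) = 19.9 atm

(NH₄Cl is a pure solid — omitted from Kₚ.)
At equilibrium, Kₚ = P(NH₃)·P(HCl) = 55.5.
(P(NH₃))·(2.79) = 55.5
P(NH₃) = 19.9 atm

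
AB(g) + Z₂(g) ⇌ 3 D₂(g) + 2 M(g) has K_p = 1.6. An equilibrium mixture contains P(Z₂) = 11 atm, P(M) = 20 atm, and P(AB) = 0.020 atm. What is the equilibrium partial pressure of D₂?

At equilibrium, K_p = P(D₂)³·P(M)² / (P(AB)·P(Z₂)) = 1.6.
(P(D₂))³·(20)² / ((0.020)·(11)) = 1.6
P(D₂)³ = 8.80e-4 ⇒ P(D₂) = 0.096 atm

P(D₂) = 0.096 atm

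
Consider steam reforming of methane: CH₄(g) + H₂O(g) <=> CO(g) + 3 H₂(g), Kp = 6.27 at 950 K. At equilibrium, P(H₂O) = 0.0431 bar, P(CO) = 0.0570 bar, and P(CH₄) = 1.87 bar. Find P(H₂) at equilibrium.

At equilibrium, Kp = P(CO)·P(H₂)³ / (P(CH₄)·P(H₂O)) = 6.27.
(0.0570)·(P(H₂))³ / ((1.87)·(0.0431)) = 6.27
P(H₂)³ = 8.87 ⇒ P(H₂) = 2.07 bar

P(H₂) = 2.07 bar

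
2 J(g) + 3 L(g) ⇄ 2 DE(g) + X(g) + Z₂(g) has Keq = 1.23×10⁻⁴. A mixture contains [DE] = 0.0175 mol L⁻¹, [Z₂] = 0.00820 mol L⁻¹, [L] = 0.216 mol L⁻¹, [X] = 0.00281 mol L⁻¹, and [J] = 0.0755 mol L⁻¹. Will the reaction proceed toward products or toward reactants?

Q = [DE]²·[X]·[Z₂] / ([J]²·[L]³) = (0.0175)²·(0.00281)·(0.00820) / ((0.0755)²·(0.216)³) = 1.23×10⁻⁴
Q = 1.23×10⁻⁴ = Keq, so the system is already at equilibrium.

neither direction; the system is at equilibrium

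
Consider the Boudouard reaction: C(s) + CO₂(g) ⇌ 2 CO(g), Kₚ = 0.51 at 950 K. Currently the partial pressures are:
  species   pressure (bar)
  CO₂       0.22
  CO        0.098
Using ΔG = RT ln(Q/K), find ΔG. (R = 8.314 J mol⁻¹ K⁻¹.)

(C is a pure solid — omitted from Qₚ.)
Qₚ = P(CO)² / P(CO₂) = (0.098)² / (0.22) = 0.0437
ΔG = RT ln(Qₚ/Kₚ) = (8.314 J mol⁻¹ K⁻¹)(950 K) × ln(0.0437/0.51)
   = (7.898 kJ/mol)(-2.457) = -19.4 kJ/mol
ΔG < 0, so the forward reaction is spontaneous (proceeds forward).

ΔG = -19.4 kJ/mol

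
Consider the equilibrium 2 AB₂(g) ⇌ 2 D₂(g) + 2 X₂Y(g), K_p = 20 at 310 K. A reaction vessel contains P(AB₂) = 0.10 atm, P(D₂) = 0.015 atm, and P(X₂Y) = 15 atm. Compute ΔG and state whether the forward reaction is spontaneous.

Q_p = P(D₂)²·P(X₂Y)² / P(AB₂)² = (0.015)²·(15)² / (0.10)² = 5.06
ΔG = RT ln(Q_p/K_p) = (8.314 J mol⁻¹ K⁻¹)(310 K) × ln(5.06/20)
   = (2.577 kJ/mol)(-1.374) = -3.54 kJ/mol
ΔG < 0, so the forward reaction is spontaneous (proceeds forward).

ΔG = -3.54 kJ/mol; the forward reaction is spontaneous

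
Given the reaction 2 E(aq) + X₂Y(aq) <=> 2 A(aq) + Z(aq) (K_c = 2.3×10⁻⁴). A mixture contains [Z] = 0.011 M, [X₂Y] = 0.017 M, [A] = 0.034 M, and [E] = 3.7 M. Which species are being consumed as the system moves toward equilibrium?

Q_c = [A]²·[Z] / ([E]²·[X₂Y]) = (0.034)²·(0.011) / ((3.7)²·(0.017)) = 5.5×10⁻⁵
Q_c = 5.5×10⁻⁵ < K_c = 2.3×10⁻⁴: net forward reaction.

E, X₂Y (reactants)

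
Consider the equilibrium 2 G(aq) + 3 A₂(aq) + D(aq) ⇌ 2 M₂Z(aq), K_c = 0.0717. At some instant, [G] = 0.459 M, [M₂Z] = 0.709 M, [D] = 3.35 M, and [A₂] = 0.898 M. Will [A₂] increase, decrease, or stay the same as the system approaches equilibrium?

increase

Q_c = [M₂Z]² / ([G]²·[A₂]³·[D]) = (0.709)² / ((0.459)²·(0.898)³·(3.35)) = 0.984
Q_c = 0.984 > K_c = 0.0717: net reverse reaction.
A₂ is a reactant, so it increases.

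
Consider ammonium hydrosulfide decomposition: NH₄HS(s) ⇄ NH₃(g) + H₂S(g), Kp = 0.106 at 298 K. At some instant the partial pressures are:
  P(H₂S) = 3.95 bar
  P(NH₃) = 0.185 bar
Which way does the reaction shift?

toward reactants

(NH₄HS is a pure solid — omitted from Qp.)
Qp = P(NH₃)·P(H₂S) = (0.185)·(3.95) = 0.731
Qp = 0.731 > Kp = 0.106, so the reverse reaction proceeds.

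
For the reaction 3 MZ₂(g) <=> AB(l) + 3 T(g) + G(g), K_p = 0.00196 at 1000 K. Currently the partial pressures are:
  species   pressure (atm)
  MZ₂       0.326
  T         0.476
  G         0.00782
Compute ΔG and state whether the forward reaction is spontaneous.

(AB is a pure liquid — omitted from Q_p.)
Q_p = P(T)³·P(G) / P(MZ₂)³ = (0.476)³·(0.00782) / (0.326)³ = 0.0243
ΔG = RT ln(Q_p/K_p) = (8.314 J mol⁻¹ K⁻¹)(1000 K) × ln(0.0243/0.00196)
   = (8.314 kJ/mol)(2.518) = 20.9 kJ/mol
ΔG > 0, so the forward reaction is non-spontaneous (proceeds in reverse).

ΔG = 20.9 kJ/mol; the forward reaction is non-spontaneous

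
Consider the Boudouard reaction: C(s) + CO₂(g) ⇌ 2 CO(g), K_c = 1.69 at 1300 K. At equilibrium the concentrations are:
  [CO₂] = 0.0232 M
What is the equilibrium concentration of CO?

(C is a pure solid — omitted from K_c.)
At equilibrium, K_c = [CO]² / [CO₂] = 1.69.
([CO])² / (0.0232) = 1.69
[CO]² = 0.0392 ⇒ [CO] = 0.198 M

[CO] = 0.198 M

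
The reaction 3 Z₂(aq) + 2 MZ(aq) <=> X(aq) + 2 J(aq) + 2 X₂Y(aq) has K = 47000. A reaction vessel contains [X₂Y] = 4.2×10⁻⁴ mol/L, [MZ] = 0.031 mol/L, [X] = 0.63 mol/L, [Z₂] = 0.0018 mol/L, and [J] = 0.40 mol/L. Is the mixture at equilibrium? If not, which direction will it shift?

no; Q < K, reaction proceeds forward

Q = [X]·[J]²·[X₂Y]² / ([Z₂]³·[MZ]²) = (0.63)·(0.40)²·(4.2×10⁻⁴)² / ((0.0018)³·(0.031)²) = 3200
Q = 3200 < K = 47000: net forward reaction.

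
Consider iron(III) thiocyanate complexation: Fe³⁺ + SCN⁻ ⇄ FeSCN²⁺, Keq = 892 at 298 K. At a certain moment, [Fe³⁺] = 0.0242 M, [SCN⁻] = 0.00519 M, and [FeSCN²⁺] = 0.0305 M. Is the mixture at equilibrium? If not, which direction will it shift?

Q = [FeSCN²⁺] / ([Fe³⁺]·[SCN⁻]) = (0.0305) / ((0.0242)·(0.00519)) = 243
Q = 243 < Keq = 892: net forward reaction.

no; Q < K, reaction proceeds forward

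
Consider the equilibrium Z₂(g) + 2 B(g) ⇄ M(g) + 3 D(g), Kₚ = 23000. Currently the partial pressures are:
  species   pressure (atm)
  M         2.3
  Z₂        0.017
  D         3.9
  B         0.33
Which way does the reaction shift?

Qₚ = P(M)·P(D)³ / (P(Z₂)·P(B)²) = (2.3)·(3.9)³ / ((0.017)·(0.33)²) = 74000
Qₚ = 74000 > Kₚ = 23000, so the reverse reaction proceeds.

in the reverse direction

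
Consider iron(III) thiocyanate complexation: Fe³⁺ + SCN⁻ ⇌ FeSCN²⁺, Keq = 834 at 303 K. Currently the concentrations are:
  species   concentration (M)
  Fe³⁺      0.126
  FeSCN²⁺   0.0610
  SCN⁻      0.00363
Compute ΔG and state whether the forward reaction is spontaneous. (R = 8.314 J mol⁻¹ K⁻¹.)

Q = [FeSCN²⁺] / ([Fe³⁺]·[SCN⁻]) = (0.0610) / ((0.126)·(0.00363)) = 133
ΔG = RT ln(Q/Keq) = (8.314 J mol⁻¹ K⁻¹)(303 K) × ln(133/834)
   = (2.519 kJ/mol)(-1.836) = -4.62 kJ/mol
ΔG < 0, so the forward reaction is spontaneous (proceeds forward).

ΔG = -4.62 kJ/mol; the forward reaction is spontaneous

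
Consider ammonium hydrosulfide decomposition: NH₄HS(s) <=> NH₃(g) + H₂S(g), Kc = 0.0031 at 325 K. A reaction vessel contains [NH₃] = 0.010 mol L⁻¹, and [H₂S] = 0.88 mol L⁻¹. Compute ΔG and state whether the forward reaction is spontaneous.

ΔG = 2.82 kJ/mol; the forward reaction is non-spontaneous

(NH₄HS is a pure solid — omitted from Qc.)
Qc = [NH₃]·[H₂S] = (0.010)·(0.88) = 0.00880
ΔG = RT ln(Qc/Kc) = (8.314 J mol⁻¹ K⁻¹)(325 K) × ln(0.00880/0.0031)
   = (2.702 kJ/mol)(1.043) = 2.82 kJ/mol
ΔG > 0, so the forward reaction is non-spontaneous (proceeds in reverse).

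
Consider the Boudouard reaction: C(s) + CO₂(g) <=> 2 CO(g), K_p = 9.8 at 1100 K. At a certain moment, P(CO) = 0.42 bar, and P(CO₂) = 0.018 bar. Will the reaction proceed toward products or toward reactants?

at equilibrium

(C is a pure solid — omitted from Q_p.)
Q_p = P(CO)² / P(CO₂) = (0.42)² / (0.018) = 9.8
Q_p = 9.8 = K_p, so the system is already at equilibrium.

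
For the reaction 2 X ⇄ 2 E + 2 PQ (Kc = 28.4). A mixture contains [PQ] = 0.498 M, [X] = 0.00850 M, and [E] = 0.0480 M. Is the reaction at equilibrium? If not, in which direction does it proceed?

to the right

Qc = [E]²·[PQ]² / [X]² = (0.0480)²·(0.498)² / (0.00850)² = 7.91
Qc = 7.91 < Kc = 28.4, so the forward reaction proceeds.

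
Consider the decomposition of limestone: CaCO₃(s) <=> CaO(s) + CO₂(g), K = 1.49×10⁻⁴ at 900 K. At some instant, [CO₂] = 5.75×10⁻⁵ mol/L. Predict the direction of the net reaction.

(CaCO₃, CaO are pure solids — omitted from Q.)
Q = [CO₂] = 5.75×10⁻⁵
Q = 5.75×10⁻⁵ < K = 1.49×10⁻⁴, so the forward reaction proceeds.

forward (toward products)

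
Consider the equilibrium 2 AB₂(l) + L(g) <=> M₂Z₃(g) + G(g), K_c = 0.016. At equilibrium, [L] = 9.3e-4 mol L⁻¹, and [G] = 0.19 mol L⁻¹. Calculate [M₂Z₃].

(AB₂ is a pure liquid — omitted from K_c.)
At equilibrium, K_c = [M₂Z₃]·[G] / [L] = 0.016.
([M₂Z₃])·(0.19) / (9.3e-4) = 0.016
[M₂Z₃] = 7.83e-5 = 7.8e-5 mol L⁻¹

[M₂Z₃] = 7.8e-5 mol L⁻¹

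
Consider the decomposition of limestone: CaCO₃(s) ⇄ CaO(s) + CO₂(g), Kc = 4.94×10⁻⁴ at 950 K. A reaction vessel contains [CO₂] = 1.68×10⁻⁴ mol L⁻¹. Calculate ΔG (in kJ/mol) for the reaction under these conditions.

(CaCO₃, CaO are pure solids — omitted from Qc.)
Qc = [CO₂] = 1.68×10⁻⁴
ΔG = RT ln(Qc/Kc) = (8.314 J mol⁻¹ K⁻¹)(950 K) × ln(1.68×10⁻⁴/4.94×10⁻⁴)
   = (7.898 kJ/mol)(-1.079) = -8.52 kJ/mol
ΔG < 0, so the forward reaction is spontaneous (proceeds forward).

ΔG = -8.52 kJ/mol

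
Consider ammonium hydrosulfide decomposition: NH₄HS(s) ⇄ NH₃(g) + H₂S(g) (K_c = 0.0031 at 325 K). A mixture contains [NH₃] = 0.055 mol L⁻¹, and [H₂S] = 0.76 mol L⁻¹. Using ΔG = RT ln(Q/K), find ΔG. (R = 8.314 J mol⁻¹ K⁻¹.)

ΔG = 7.03 kJ/mol

(NH₄HS is a pure solid — omitted from Q_c.)
Q_c = [NH₃]·[H₂S] = (0.055)·(0.76) = 0.0418
ΔG = RT ln(Q_c/K_c) = (8.314 J mol⁻¹ K⁻¹)(325 K) × ln(0.0418/0.0031)
   = (2.702 kJ/mol)(2.601) = 7.03 kJ/mol
ΔG > 0, so the forward reaction is non-spontaneous (proceeds in reverse).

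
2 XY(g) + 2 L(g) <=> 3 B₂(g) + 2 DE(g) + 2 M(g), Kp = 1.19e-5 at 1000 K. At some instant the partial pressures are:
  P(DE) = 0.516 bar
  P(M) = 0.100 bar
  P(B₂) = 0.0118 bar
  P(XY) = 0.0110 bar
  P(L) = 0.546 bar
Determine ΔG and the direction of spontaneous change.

ΔG = 19.3 kJ/mol; the forward reaction is non-spontaneous

Qp = P(B₂)³·P(DE)²·P(M)² / (P(XY)²·P(L)²) = (0.0118)³·(0.516)²·(0.100)² / ((0.0110)²·(0.546)²) = 1.21e-4
ΔG = RT ln(Qp/Kp) = (8.314 J mol⁻¹ K⁻¹)(1000 K) × ln(1.21e-4/1.19e-5)
   = (8.314 kJ/mol)(2.319) = 19.3 kJ/mol
ΔG > 0, so the forward reaction is non-spontaneous (proceeds in reverse).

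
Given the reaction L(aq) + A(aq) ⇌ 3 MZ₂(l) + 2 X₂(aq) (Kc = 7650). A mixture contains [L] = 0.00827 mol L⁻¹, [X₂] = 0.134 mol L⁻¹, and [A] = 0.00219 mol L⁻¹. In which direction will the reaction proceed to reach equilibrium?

(MZ₂ is a pure liquid — omitted from Qc.)
Qc = [X₂]² / ([L]·[A]) = (0.134)² / ((0.00827)·(0.00219)) = 991
Qc = 991 < Kc = 7650, so the forward reaction proceeds.

to the right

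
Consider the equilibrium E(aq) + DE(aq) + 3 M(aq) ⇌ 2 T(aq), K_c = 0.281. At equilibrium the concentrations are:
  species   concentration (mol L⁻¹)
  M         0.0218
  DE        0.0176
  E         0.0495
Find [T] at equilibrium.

[T] = 5.04×10⁻⁵ mol L⁻¹

At equilibrium, K_c = [T]² / ([E]·[DE]·[M]³) = 0.281.
([T])² / ((0.0495)·(0.0176)·(0.0218)³) = 0.281
[T]² = 2.54×10⁻⁹ ⇒ [T] = 5.04×10⁻⁵ mol L⁻¹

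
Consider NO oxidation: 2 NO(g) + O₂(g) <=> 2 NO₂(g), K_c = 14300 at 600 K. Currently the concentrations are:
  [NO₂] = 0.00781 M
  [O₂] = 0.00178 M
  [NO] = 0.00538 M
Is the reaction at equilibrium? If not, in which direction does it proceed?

Q_c = [NO₂]² / ([NO]²·[O₂]) = (0.00781)² / ((0.00538)²·(0.00178)) = 1180
Q_c = 1180 < K_c = 14300, so the forward reaction proceeds.

forward (toward products)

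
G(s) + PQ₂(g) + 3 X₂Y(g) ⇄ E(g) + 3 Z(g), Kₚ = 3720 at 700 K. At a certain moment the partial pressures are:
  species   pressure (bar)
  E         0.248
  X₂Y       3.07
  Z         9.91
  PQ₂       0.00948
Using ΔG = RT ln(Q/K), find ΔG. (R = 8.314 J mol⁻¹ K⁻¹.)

(G is a pure solid — omitted from Qₚ.)
Qₚ = P(E)·P(Z)³ / (P(PQ₂)·P(X₂Y)³) = (0.248)·(9.91)³ / ((0.00948)·(3.07)³) = 880
ΔG = RT ln(Qₚ/Kₚ) = (8.314 J mol⁻¹ K⁻¹)(700 K) × ln(880/3720)
   = (5.820 kJ/mol)(-1.442) = -8.39 kJ/mol
ΔG < 0, so the forward reaction is spontaneous (proceeds forward).

ΔG = -8.39 kJ/mol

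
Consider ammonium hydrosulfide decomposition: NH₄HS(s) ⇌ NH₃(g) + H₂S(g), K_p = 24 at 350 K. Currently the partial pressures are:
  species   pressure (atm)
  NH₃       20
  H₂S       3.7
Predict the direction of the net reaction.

(NH₄HS is a pure solid — omitted from Q_p.)
Q_p = P(NH₃)·P(H₂S) = (20)·(3.7) = 74
Q_p = 74 > K_p = 24, so the reverse reaction proceeds.

reverse (toward reactants)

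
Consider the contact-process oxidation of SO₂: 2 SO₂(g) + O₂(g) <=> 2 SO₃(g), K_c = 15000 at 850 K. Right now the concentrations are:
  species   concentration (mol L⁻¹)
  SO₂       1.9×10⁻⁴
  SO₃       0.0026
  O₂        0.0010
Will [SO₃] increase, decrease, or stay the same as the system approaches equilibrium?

Q_c = [SO₃]² / ([SO₂]²·[O₂]) = (0.0026)² / ((1.9×10⁻⁴)²·(0.0010)) = 1.9×10⁵
Q_c = 1.9×10⁵ > K_c = 15000: net reverse reaction.
SO₃ is a product, so it decreases.

decrease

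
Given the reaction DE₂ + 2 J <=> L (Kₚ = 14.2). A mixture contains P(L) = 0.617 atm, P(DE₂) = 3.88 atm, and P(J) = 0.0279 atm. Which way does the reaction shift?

to the left

Qₚ = P(L) / (P(DE₂)·P(J)²) = (0.617) / ((3.88)·(0.0279)²) = 204
Qₚ = 204 > Kₚ = 14.2, so the reverse reaction proceeds.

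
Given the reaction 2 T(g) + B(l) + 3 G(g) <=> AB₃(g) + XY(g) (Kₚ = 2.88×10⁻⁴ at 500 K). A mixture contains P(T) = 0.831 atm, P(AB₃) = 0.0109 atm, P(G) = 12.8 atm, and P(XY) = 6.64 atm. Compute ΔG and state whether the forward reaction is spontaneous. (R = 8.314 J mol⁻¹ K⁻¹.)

(B is a pure liquid — omitted from Qₚ.)
Qₚ = P(AB₃)·P(XY) / (P(T)²·P(G)³) = (0.0109)·(6.64) / ((0.831)²·(12.8)³) = 5.00×10⁻⁵
ΔG = RT ln(Qₚ/Kₚ) = (8.314 J mol⁻¹ K⁻¹)(500 K) × ln(5.00×10⁻⁵/2.88×10⁻⁴)
   = (4.157 kJ/mol)(-1.751) = -7.28 kJ/mol
ΔG < 0, so the forward reaction is spontaneous (proceeds forward).

ΔG = -7.28 kJ/mol; the forward reaction is spontaneous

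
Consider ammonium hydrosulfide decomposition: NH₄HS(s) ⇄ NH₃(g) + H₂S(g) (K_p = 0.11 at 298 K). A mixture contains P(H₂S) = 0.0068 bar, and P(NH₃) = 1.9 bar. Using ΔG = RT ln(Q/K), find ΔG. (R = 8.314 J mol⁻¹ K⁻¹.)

(NH₄HS is a pure solid — omitted from Q_p.)
Q_p = P(NH₃)·P(H₂S) = (1.9)·(0.0068) = 0.0129
ΔG = RT ln(Q_p/K_p) = (8.314 J mol⁻¹ K⁻¹)(298 K) × ln(0.0129/0.11)
   = (2.478 kJ/mol)(-2.143) = -5.31 kJ/mol
ΔG < 0, so the forward reaction is spontaneous (proceeds forward).

ΔG = -5.31 kJ/mol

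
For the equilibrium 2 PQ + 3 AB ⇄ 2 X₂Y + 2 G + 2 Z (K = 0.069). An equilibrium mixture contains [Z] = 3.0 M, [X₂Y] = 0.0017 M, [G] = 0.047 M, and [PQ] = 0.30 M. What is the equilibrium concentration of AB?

At equilibrium, K = [X₂Y]²·[G]²·[Z]² / ([PQ]²·[AB]³) = 0.069.
(0.0017)²·(0.047)²·(3.0)² / ((0.30)²·([AB])³) = 0.069
[AB]³ = 9.25×10⁻⁶ ⇒ [AB] = 0.021 M

[AB] = 0.021 M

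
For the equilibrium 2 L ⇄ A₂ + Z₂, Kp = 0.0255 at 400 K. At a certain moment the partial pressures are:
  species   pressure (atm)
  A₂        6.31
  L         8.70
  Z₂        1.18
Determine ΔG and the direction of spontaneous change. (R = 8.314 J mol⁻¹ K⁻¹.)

ΔG = 4.49 kJ/mol; the forward reaction is non-spontaneous

Qp = P(A₂)·P(Z₂) / P(L)² = (6.31)·(1.18) / (8.70)² = 0.0984
ΔG = RT ln(Qp/Kp) = (8.314 J mol⁻¹ K⁻¹)(400 K) × ln(0.0984/0.0255)
   = (3.326 kJ/mol)(1.350) = 4.49 kJ/mol
ΔG > 0, so the forward reaction is non-spontaneous (proceeds in reverse).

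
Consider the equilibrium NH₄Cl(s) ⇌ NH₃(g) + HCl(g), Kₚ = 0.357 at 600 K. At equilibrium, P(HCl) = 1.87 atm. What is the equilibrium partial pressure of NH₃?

P(NH₃) = 0.191 atm

(NH₄Cl is a pure solid — omitted from Kₚ.)
At equilibrium, Kₚ = P(NH₃)·P(HCl) = 0.357.
(P(NH₃))·(1.87) = 0.357
P(NH₃) = 0.191 atm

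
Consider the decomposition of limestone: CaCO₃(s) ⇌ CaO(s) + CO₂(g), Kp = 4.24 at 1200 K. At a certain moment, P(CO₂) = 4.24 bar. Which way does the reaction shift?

neither direction; the system is at equilibrium

(CaCO₃, CaO are pure solids — omitted from Qp.)
Qp = P(CO₂) = 4.24
Qp = 4.24 = Kp, so the system is already at equilibrium.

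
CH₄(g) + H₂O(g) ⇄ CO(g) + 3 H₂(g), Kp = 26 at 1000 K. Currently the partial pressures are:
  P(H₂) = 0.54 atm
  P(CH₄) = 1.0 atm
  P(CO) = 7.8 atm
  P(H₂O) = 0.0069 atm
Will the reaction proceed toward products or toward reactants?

Qp = P(CO)·P(H₂)³ / (P(CH₄)·P(H₂O)) = (7.8)·(0.54)³ / ((1.0)·(0.0069)) = 180
Qp = 180 > Kp = 26, so the reverse reaction proceeds.

reverse (toward reactants)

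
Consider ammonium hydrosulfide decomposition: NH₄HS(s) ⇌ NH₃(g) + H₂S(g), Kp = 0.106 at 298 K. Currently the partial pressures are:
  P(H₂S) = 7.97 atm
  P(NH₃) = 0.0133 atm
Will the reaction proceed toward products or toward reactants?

neither direction; the system is at equilibrium

(NH₄HS is a pure solid — omitted from Qp.)
Qp = P(NH₃)·P(H₂S) = (0.0133)·(7.97) = 0.106
Qp = 0.106 = Kp, so the system is already at equilibrium.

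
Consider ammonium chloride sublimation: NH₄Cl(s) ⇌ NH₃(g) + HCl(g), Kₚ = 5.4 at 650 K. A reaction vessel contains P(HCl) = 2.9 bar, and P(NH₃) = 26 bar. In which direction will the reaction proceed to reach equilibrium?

(NH₄Cl is a pure solid — omitted from Qₚ.)
Qₚ = P(NH₃)·P(HCl) = (26)·(2.9) = 75
Qₚ = 75 > Kₚ = 5.4, so the reverse reaction proceeds.

reverse (toward reactants)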